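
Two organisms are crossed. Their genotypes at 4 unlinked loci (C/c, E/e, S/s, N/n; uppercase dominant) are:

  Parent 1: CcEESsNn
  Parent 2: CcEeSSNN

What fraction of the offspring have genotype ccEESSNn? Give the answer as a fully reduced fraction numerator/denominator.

P(ccEESSNn) = 1/32

CcEESsNn gametes: CESN×2, CESn×2, CEsN×2, CEsn×2, cESN×2, cESn×2, cEsN×2, cEsn×2
CcEeSSNN gametes: CESN×4, CeSN×4, cESN×4, ceSN×4
CcEESsNn×CcEeSSNN grid (16·16=256): CCEESSNN=8 CCEESSNn=8 CCEESsNN=8 CCEESsNn=8 CCEeSSNN=8 CCEeSSNn=8 CCEeSsNN=8 CCEeSsNn=8 CcEESSNN=16 CcEESSNn=16 CcEESsNN=16 CcEESsNn=16 CcEeSSNN=16 CcEeSSNn=16 CcEeSsNN=16 CcEeSsNn=16 ccEESSNN=8 ccEESSNn=8 ccEESsNN=8 ccEESsNn=8 ccEeSSNN=8 ccEeSSNn=8 ccEeSsNN=8 ccEeSsNn=8
ccEESSNn hits 8/256; gcd=8; 8÷8/256÷8 = 1/32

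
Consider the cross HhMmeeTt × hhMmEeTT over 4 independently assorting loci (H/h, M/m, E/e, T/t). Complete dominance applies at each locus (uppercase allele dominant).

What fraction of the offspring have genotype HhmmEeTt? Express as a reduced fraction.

P(HhmmEeTt) = 1/32

HhMmeeTt gametes: HMeT×2, HMet×2, HmeT×2, Hmet×2, hMeT×2, hMet×2, hmeT×2, hmet×2
hhMmEeTT gametes: hMET×4, hMeT×4, hmET×4, hmeT×4
HhMmeeTt×hhMmEeTT grid (16·16=256): HhMMEeTT=8 HhMMEeTt=8 HhMMeeTT=8 HhMMeeTt=8 HhMmEeTT=16 HhMmEeTt=16 HhMmeeTT=16 HhMmeeTt=16 HhmmEeTT=8 HhmmEeTt=8 HhmmeeTT=8 HhmmeeTt=8 hhMMEeTT=8 hhMMEeTt=8 hhMMeeTT=8 hhMMeeTt=8 hhMmEeTT=16 hhMmEeTt=16 hhMmeeTT=16 hhMmeeTt=16 hhmmEeTT=8 hhmmEeTt=8 hhmmeeTT=8 hhmmeeTt=8
HhmmEeTt hits 8/256; gcd=8; 8÷8/256÷8 = 1/32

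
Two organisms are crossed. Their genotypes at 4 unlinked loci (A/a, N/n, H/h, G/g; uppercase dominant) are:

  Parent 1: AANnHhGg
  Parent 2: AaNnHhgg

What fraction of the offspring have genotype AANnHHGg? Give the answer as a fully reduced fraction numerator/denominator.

P(AANnHHGg) = 1/32

AANnHhGg gametes: ANHG×2, ANHg×2, ANhG×2, ANhg×2, AnHG×2, AnHg×2, AnhG×2, Anhg×2
AaNnHhgg gametes: ANHg×2, ANhg×2, AnHg×2, Anhg×2, aNHg×2, aNhg×2, anHg×2, anhg×2
AANnHhGg×AaNnHhgg grid (16·16=256): AANNHHGg=4 AANNHHgg=4 AANNHhGg=8 AANNHhgg=8 AANNhhGg=4 AANNhhgg=4 AANnHHGg=8 AANnHHgg=8 AANnHhGg=16 AANnHhgg=16 AANnhhGg=8 AANnhhgg=8 AAnnHHGg=4 AAnnHHgg=4 AAnnHhGg=8 AAnnHhgg=8 AAnnhhGg=4 AAnnhhgg=4 AaNNHHGg=4 AaNNHHgg=4 AaNNHhGg=8 AaNNHhgg=8 AaNNhhGg=4 AaNNhhgg=4 AaNnHHGg=8 AaNnHHgg=8 AaNnHhGg=16 AaNnHhgg=16 AaNnhhGg=8 AaNnhhgg=8 AannHHGg=4 AannHHgg=4 AannHhGg=8 AannHhgg=8 AannhhGg=4 Aannhhgg=4
AANnHHGg hits 8/256; gcd=8; 8÷8/256÷8 = 1/32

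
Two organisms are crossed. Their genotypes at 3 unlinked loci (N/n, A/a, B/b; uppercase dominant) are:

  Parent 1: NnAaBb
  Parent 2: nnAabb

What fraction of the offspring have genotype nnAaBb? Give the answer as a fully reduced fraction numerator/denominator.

P(nnAaBb) = 1/8

NnAaBb gametes: NAB×1, NAb×1, NaB×1, Nab×1, nAB×1, nAb×1, naB×1, nab×1
nnAabb gametes: nAb×4, nab×4
NnAaBb×nnAabb grid (8·8=64): NnAABb=4 NnAAbb=4 NnAaBb=8 NnAabb=8 NnaaBb=4 Nnaabb=4 nnAABb=4 nnAAbb=4 nnAaBb=8 nnAabb=8 nnaaBb=4 nnaabb=4
nnAaBb hits 8/64; gcd=8; 8÷8/64÷8 = 1/8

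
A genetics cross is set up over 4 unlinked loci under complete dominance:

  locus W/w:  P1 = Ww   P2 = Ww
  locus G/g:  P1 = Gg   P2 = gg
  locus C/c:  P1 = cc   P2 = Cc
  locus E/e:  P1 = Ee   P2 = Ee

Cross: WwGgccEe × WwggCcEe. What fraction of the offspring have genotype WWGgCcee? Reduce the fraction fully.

WwGgccEe gametes: WGcE×2, WGce×2, WgcE×2, Wgce×2, wGcE×2, wGce×2, wgcE×2, wgce×2
WwggCcEe gametes: WgCE×2, WgCe×2, WgcE×2, Wgce×2, wgCE×2, wgCe×2, wgcE×2, wgce×2
WwGgccEe×WwggCcEe grid (16·16=256): WWGgCcEE=4 WWGgCcEe=8 WWGgCcee=4 WWGgccEE=4 WWGgccEe=8 WWGgccee=4 WWggCcEE=4 WWggCcEe=8 WWggCcee=4 WWggccEE=4 WWggccEe=8 WWggccee=4 WwGgCcEE=8 WwGgCcEe=16 WwGgCcee=8 WwGgccEE=8 WwGgccEe=16 WwGgccee=8 WwggCcEE=8 WwggCcEe=16 WwggCcee=8 WwggccEE=8 WwggccEe=16 Wwggccee=8 wwGgCcEE=4 wwGgCcEe=8 wwGgCcee=4 wwGgccEE=4 wwGgccEe=8 wwGgccee=4 wwggCcEE=4 wwggCcEe=8 wwggCcee=4 wwggccEE=4 wwggccEe=8 wwggccee=4
WWGgCcee hits 4/256; gcd=4; 4÷4/256÷4 = 1/64

P(WWGgCcee) = 1/64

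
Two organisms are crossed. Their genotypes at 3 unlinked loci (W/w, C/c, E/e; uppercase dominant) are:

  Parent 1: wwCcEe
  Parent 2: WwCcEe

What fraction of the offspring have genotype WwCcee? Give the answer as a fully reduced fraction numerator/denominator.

P(WwCcee) = 1/16

wwCcEe gametes: wCE×2, wCe×2, wcE×2, wce×2
WwCcEe gametes: WCE×1, WCe×1, WcE×1, Wce×1, wCE×1, wCe×1, wcE×1, wce×1
wwCcEe×WwCcEe grid (8·8=64): WwCCEE=2 WwCCEe=4 WwCCee=2 WwCcEE=4 WwCcEe=8 WwCcee=4 WwccEE=2 WwccEe=4 Wwccee=2 wwCCEE=2 wwCCEe=4 wwCCee=2 wwCcEE=4 wwCcEe=8 wwCcee=4 wwccEE=2 wwccEe=4 wwccee=2
WwCcee hits 4/64; gcd=4; 4÷4/64÷4 = 1/16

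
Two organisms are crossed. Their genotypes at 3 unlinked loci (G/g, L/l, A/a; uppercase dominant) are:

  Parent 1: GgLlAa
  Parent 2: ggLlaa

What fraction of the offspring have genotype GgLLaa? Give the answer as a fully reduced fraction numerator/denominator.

GgLlAa gametes: GLA×1, GLa×1, GlA×1, Gla×1, gLA×1, gLa×1, glA×1, gla×1
ggLlaa gametes: gLa×4, gla×4
GgLlAa×ggLlaa grid (8·8=64): GgLLAa=4 GgLLaa=4 GgLlAa=8 GgLlaa=8 GgllAa=4 Ggllaa=4 ggLLAa=4 ggLLaa=4 ggLlAa=8 ggLlaa=8 ggllAa=4 ggllaa=4
GgLLaa hits 4/64; gcd=4; 4÷4/64÷4 = 1/16

P(GgLLaa) = 1/16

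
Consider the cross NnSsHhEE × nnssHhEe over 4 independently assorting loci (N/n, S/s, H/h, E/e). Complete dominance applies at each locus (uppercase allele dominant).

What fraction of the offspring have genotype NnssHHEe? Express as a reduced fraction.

NnSsHhEE gametes: NSHE×2, NShE×2, NsHE×2, NshE×2, nSHE×2, nShE×2, nsHE×2, nshE×2
nnssHhEe gametes: nsHE×4, nsHe×4, nshE×4, nshe×4
NnSsHhEE×nnssHhEe grid (16·16=256): NnSsHHEE=8 NnSsHHEe=8 NnSsHhEE=16 NnSsHhEe=16 NnSshhEE=8 NnSshhEe=8 NnssHHEE=8 NnssHHEe=8 NnssHhEE=16 NnssHhEe=16 NnsshhEE=8 NnsshhEe=8 nnSsHHEE=8 nnSsHHEe=8 nnSsHhEE=16 nnSsHhEe=16 nnSshhEE=8 nnSshhEe=8 nnssHHEE=8 nnssHHEe=8 nnssHhEE=16 nnssHhEe=16 nnsshhEE=8 nnsshhEe=8
NnssHHEe hits 8/256; gcd=8; 8÷8/256÷8 = 1/32

P(NnssHHEe) = 1/32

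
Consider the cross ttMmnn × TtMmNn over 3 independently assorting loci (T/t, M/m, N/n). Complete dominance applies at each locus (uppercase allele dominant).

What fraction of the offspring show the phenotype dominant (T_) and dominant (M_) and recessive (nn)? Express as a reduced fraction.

ttMmnn gametes: tMn×4, tmn×4
TtMmNn gametes: TMN×1, TMn×1, TmN×1, Tmn×1, tMN×1, tMn×1, tmN×1, tmn×1
ttMmnn×TtMmNn grid (8·8=64): TtMMNn=4 TtMMnn=4 TtMmNn=8 TtMmnn=8 TtmmNn=4 Ttmmnn=4 ttMMNn=4 ttMMnn=4 ttMmNn=8 ttMmnn=8 ttmmNn=4 ttmmnn=4
T_ M_ nn hits 12/64; gcd=4; 12÷4/64÷4 = 3/16

P(T_ M_ nn) = 3/16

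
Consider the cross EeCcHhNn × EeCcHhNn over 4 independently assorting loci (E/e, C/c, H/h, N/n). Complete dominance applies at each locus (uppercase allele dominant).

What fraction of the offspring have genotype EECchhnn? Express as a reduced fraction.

EeCcHhNn gametes: ECHN×1, ECHn×1, EChN×1, EChn×1, EcHN×1, EcHn×1, EchN×1, Echn×1, eCHN×1, eCHn×1, eChN×1, eChn×1, ecHN×1, ecHn×1, echN×1, echn×1
EeCcHhNn gametes: ECHN×1, ECHn×1, EChN×1, EChn×1, EcHN×1, EcHn×1, EchN×1, Echn×1, eCHN×1, eCHn×1, eChN×1, eChn×1, ecHN×1, ecHn×1, echN×1, echn×1
EeCcHhNn×EeCcHhNn grid (16·16=256): EECCHHNN=1 EECCHHNn=2 EECCHHnn=1 EECCHhNN=2 EECCHhNn=4 EECCHhnn=2 EECChhNN=1 EECChhNn=2 EECChhnn=1 EECcHHNN=2 EECcHHNn=4 EECcHHnn=2 EECcHhNN=4 EECcHhNn=8 EECcHhnn=4 EECchhNN=2 EECchhNn=4 EECchhnn=2 EEccHHNN=1 EEccHHNn=2 EEccHHnn=1 EEccHhNN=2 EEccHhNn=4 EEccHhnn=2 EEcchhNN=1 EEcchhNn=2 EEcchhnn=1 EeCCHHNN=2 EeCCHHNn=4 EeCCHHnn=2 EeCCHhNN=4 EeCCHhNn=8 EeCCHhnn=4 EeCChhNN=2 EeCChhNn=4 EeCChhnn=2 EeCcHHNN=4 EeCcHHNn=8 EeCcHHnn=4 EeCcHhNN=8 EeCcHhNn=16 EeCcHhnn=8 EeCchhNN=4 EeCchhNn=8 EeCchhnn=4 EeccHHNN=2 EeccHHNn=4 EeccHHnn=2 EeccHhNN=4 EeccHhNn=8 EeccHhnn=4 EecchhNN=2 EecchhNn=4 Eecchhnn=2 eeCCHHNN=1 eeCCHHNn=2 eeCCHHnn=1 eeCCHhNN=2 eeCCHhNn=4 eeCCHhnn=2 eeCChhNN=1 eeCChhNn=2 eeCChhnn=1 eeCcHHNN=2 eeCcHHNn=4 eeCcHHnn=2 eeCcHhNN=4 eeCcHhNn=8 eeCcHhnn=4 eeCchhNN=2 eeCchhNn=4 eeCchhnn=2 eeccHHNN=1 eeccHHNn=2 eeccHHnn=1 eeccHhNN=2 eeccHhNn=4 eeccHhnn=2 eecchhNN=1 eecchhNn=2 eecchhnn=1
EECchhnn hits 2/256; gcd=2; 2÷2/256÷2 = 1/128

P(EECchhnn) = 1/128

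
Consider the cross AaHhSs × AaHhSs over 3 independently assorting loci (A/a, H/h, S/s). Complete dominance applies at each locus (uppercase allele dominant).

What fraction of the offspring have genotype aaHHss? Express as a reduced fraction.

AaHhSs gametes: AHS×1, AHs×1, AhS×1, Ahs×1, aHS×1, aHs×1, ahS×1, ahs×1
AaHhSs gametes: AHS×1, AHs×1, AhS×1, Ahs×1, aHS×1, aHs×1, ahS×1, ahs×1
AaHhSs×AaHhSs grid (8·8=64): AAHHSS=1 AAHHSs=2 AAHHss=1 AAHhSS=2 AAHhSs=4 AAHhss=2 AAhhSS=1 AAhhSs=2 AAhhss=1 AaHHSS=2 AaHHSs=4 AaHHss=2 AaHhSS=4 AaHhSs=8 AaHhss=4 AahhSS=2 AahhSs=4 Aahhss=2 aaHHSS=1 aaHHSs=2 aaHHss=1 aaHhSS=2 aaHhSs=4 aaHhss=2 aahhSS=1 aahhSs=2 aahhss=1
aaHHss hits 1/64; gcd=1; 1÷1/64÷1 = 1/64

P(aaHHss) = 1/64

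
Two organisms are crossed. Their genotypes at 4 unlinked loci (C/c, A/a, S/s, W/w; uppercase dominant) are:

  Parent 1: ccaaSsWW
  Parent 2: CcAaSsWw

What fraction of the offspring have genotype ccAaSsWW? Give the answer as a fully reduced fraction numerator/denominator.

ccaaSsWW gametes: caSW×8, casW×8
CcAaSsWw gametes: CASW×1, CASw×1, CAsW×1, CAsw×1, CaSW×1, CaSw×1, CasW×1, Casw×1, cASW×1, cASw×1, cAsW×1, cAsw×1, caSW×1, caSw×1, casW×1, casw×1
ccaaSsWW×CcAaSsWw grid (16·16=256): CcAaSSWW=8 CcAaSSWw=8 CcAaSsWW=16 CcAaSsWw=16 CcAassWW=8 CcAassWw=8 CcaaSSWW=8 CcaaSSWw=8 CcaaSsWW=16 CcaaSsWw=16 CcaassWW=8 CcaassWw=8 ccAaSSWW=8 ccAaSSWw=8 ccAaSsWW=16 ccAaSsWw=16 ccAassWW=8 ccAassWw=8 ccaaSSWW=8 ccaaSSWw=8 ccaaSsWW=16 ccaaSsWw=16 ccaassWW=8 ccaassWw=8
ccAaSsWW hits 16/256; gcd=16; 16÷16/256÷16 = 1/16

P(ccAaSsWW) = 1/16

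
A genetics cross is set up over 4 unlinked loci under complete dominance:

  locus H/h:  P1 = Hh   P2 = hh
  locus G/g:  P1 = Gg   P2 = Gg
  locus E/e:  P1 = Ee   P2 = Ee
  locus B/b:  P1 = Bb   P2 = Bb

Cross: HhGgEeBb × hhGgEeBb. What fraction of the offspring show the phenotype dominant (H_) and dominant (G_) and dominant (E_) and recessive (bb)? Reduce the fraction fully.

HhGgEeBb gametes: HGEB×1, HGEb×1, HGeB×1, HGeb×1, HgEB×1, HgEb×1, HgeB×1, Hgeb×1, hGEB×1, hGEb×1, hGeB×1, hGeb×1, hgEB×1, hgEb×1, hgeB×1, hgeb×1
hhGgEeBb gametes: hGEB×2, hGEb×2, hGeB×2, hGeb×2, hgEB×2, hgEb×2, hgeB×2, hgeb×2
HhGgEeBb×hhGgEeBb grid (16·16=256): HhGGEEBB=2 HhGGEEBb=4 HhGGEEbb=2 HhGGEeBB=4 HhGGEeBb=8 HhGGEebb=4 HhGGeeBB=2 HhGGeeBb=4 HhGGeebb=2 HhGgEEBB=4 HhGgEEBb=8 HhGgEEbb=4 HhGgEeBB=8 HhGgEeBb=16 HhGgEebb=8 HhGgeeBB=4 HhGgeeBb=8 HhGgeebb=4 HhggEEBB=2 HhggEEBb=4 HhggEEbb=2 HhggEeBB=4 HhggEeBb=8 HhggEebb=4 HhggeeBB=2 HhggeeBb=4 Hhggeebb=2 hhGGEEBB=2 hhGGEEBb=4 hhGGEEbb=2 hhGGEeBB=4 hhGGEeBb=8 hhGGEebb=4 hhGGeeBB=2 hhGGeeBb=4 hhGGeebb=2 hhGgEEBB=4 hhGgEEBb=8 hhGgEEbb=4 hhGgEeBB=8 hhGgEeBb=16 hhGgEebb=8 hhGgeeBB=4 hhGgeeBb=8 hhGgeebb=4 hhggEEBB=2 hhggEEBb=4 hhggEEbb=2 hhggEeBB=4 hhggEeBb=8 hhggEebb=4 hhggeeBB=2 hhggeeBb=4 hhggeebb=2
H_ G_ E_ bb hits 18/256; gcd=2; 18÷2/256÷2 = 9/128

P(H_ G_ E_ bb) = 9/128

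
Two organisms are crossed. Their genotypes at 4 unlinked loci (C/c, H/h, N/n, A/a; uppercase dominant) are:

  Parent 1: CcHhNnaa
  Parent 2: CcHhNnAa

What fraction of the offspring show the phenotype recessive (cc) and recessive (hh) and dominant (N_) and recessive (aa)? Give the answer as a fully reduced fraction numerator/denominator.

P(cc hh N_ aa) = 3/128

CcHhNnaa gametes: CHNa×2, CHna×2, ChNa×2, Chna×2, cHNa×2, cHna×2, chNa×2, chna×2
CcHhNnAa gametes: CHNA×1, CHNa×1, CHnA×1, CHna×1, ChNA×1, ChNa×1, ChnA×1, Chna×1, cHNA×1, cHNa×1, cHnA×1, cHna×1, chNA×1, chNa×1, chnA×1, chna×1
CcHhNnaa×CcHhNnAa grid (16·16=256): CCHHNNAa=2 CCHHNNaa=2 CCHHNnAa=4 CCHHNnaa=4 CCHHnnAa=2 CCHHnnaa=2 CCHhNNAa=4 CCHhNNaa=4 CCHhNnAa=8 CCHhNnaa=8 CCHhnnAa=4 CCHhnnaa=4 CChhNNAa=2 CChhNNaa=2 CChhNnAa=4 CChhNnaa=4 CChhnnAa=2 CChhnnaa=2 CcHHNNAa=4 CcHHNNaa=4 CcHHNnAa=8 CcHHNnaa=8 CcHHnnAa=4 CcHHnnaa=4 CcHhNNAa=8 CcHhNNaa=8 CcHhNnAa=16 CcHhNnaa=16 CcHhnnAa=8 CcHhnnaa=8 CchhNNAa=4 CchhNNaa=4 CchhNnAa=8 CchhNnaa=8 CchhnnAa=4 Cchhnnaa=4 ccHHNNAa=2 ccHHNNaa=2 ccHHNnAa=4 ccHHNnaa=4 ccHHnnAa=2 ccHHnnaa=2 ccHhNNAa=4 ccHhNNaa=4 ccHhNnAa=8 ccHhNnaa=8 ccHhnnAa=4 ccHhnnaa=4 cchhNNAa=2 cchhNNaa=2 cchhNnAa=4 cchhNnaa=4 cchhnnAa=2 cchhnnaa=2
cc hh N_ aa hits 6/256; gcd=2; 6÷2/256÷2 = 3/128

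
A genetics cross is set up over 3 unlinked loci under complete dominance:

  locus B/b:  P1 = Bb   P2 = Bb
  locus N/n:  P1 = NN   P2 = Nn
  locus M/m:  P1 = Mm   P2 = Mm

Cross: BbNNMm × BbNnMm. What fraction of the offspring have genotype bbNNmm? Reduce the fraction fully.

P(bbNNmm) = 1/32

BbNNMm gametes: BNM×2, BNm×2, bNM×2, bNm×2
BbNnMm gametes: BNM×1, BNm×1, BnM×1, Bnm×1, bNM×1, bNm×1, bnM×1, bnm×1
BbNNMm×BbNnMm grid (8·8=64): BBNNMM=2 BBNNMm=4 BBNNmm=2 BBNnMM=2 BBNnMm=4 BBNnmm=2 BbNNMM=4 BbNNMm=8 BbNNmm=4 BbNnMM=4 BbNnMm=8 BbNnmm=4 bbNNMM=2 bbNNMm=4 bbNNmm=2 bbNnMM=2 bbNnMm=4 bbNnmm=2
bbNNmm hits 2/64; gcd=2; 2÷2/64÷2 = 1/32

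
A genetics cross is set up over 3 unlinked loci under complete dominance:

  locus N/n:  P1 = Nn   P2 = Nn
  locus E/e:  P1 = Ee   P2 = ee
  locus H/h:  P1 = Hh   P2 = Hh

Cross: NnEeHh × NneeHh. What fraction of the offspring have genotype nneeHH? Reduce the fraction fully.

P(nneeHH) = 1/32

NnEeHh gametes: NEH×1, NEh×1, NeH×1, Neh×1, nEH×1, nEh×1, neH×1, neh×1
NneeHh gametes: NeH×2, Neh×2, neH×2, neh×2
NnEeHh×NneeHh grid (8·8=64): NNEeHH=2 NNEeHh=4 NNEehh=2 NNeeHH=2 NNeeHh=4 NNeehh=2 NnEeHH=4 NnEeHh=8 NnEehh=4 NneeHH=4 NneeHh=8 Nneehh=4 nnEeHH=2 nnEeHh=4 nnEehh=2 nneeHH=2 nneeHh=4 nneehh=2
nneeHH hits 2/64; gcd=2; 2÷2/64÷2 = 1/32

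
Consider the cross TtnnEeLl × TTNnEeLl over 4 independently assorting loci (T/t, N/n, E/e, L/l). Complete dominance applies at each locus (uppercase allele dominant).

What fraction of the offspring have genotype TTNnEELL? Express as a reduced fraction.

P(TTNnEELL) = 1/64

TtnnEeLl gametes: TnEL×2, TnEl×2, TneL×2, Tnel×2, tnEL×2, tnEl×2, tneL×2, tnel×2
TTNnEeLl gametes: TNEL×2, TNEl×2, TNeL×2, TNel×2, TnEL×2, TnEl×2, TneL×2, Tnel×2
TtnnEeLl×TTNnEeLl grid (16·16=256): TTNnEELL=4 TTNnEELl=8 TTNnEEll=4 TTNnEeLL=8 TTNnEeLl=16 TTNnEell=8 TTNneeLL=4 TTNneeLl=8 TTNneell=4 TTnnEELL=4 TTnnEELl=8 TTnnEEll=4 TTnnEeLL=8 TTnnEeLl=16 TTnnEell=8 TTnneeLL=4 TTnneeLl=8 TTnneell=4 TtNnEELL=4 TtNnEELl=8 TtNnEEll=4 TtNnEeLL=8 TtNnEeLl=16 TtNnEell=8 TtNneeLL=4 TtNneeLl=8 TtNneell=4 TtnnEELL=4 TtnnEELl=8 TtnnEEll=4 TtnnEeLL=8 TtnnEeLl=16 TtnnEell=8 TtnneeLL=4 TtnneeLl=8 Ttnneell=4
TTNnEELL hits 4/256; gcd=4; 4÷4/256÷4 = 1/64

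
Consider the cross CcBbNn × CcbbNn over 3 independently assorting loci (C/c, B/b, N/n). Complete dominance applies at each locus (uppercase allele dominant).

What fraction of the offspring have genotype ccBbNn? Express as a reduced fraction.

P(ccBbNn) = 1/16

CcBbNn gametes: CBN×1, CBn×1, CbN×1, Cbn×1, cBN×1, cBn×1, cbN×1, cbn×1
CcbbNn gametes: CbN×2, Cbn×2, cbN×2, cbn×2
CcBbNn×CcbbNn grid (8·8=64): CCBbNN=2 CCBbNn=4 CCBbnn=2 CCbbNN=2 CCbbNn=4 CCbbnn=2 CcBbNN=4 CcBbNn=8 CcBbnn=4 CcbbNN=4 CcbbNn=8 Ccbbnn=4 ccBbNN=2 ccBbNn=4 ccBbnn=2 ccbbNN=2 ccbbNn=4 ccbbnn=2
ccBbNn hits 4/64; gcd=4; 4÷4/64÷4 = 1/16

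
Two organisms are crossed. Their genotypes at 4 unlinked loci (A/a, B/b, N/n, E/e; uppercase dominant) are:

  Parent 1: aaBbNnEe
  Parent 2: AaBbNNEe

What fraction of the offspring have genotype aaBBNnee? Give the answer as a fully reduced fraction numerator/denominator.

P(aaBBNnee) = 1/64

aaBbNnEe gametes: aBNE×2, aBNe×2, aBnE×2, aBne×2, abNE×2, abNe×2, abnE×2, abne×2
AaBbNNEe gametes: ABNE×2, ABNe×2, AbNE×2, AbNe×2, aBNE×2, aBNe×2, abNE×2, abNe×2
aaBbNnEe×AaBbNNEe grid (16·16=256): AaBBNNEE=4 AaBBNNEe=8 AaBBNNee=4 AaBBNnEE=4 AaBBNnEe=8 AaBBNnee=4 AaBbNNEE=8 AaBbNNEe=16 AaBbNNee=8 AaBbNnEE=8 AaBbNnEe=16 AaBbNnee=8 AabbNNEE=4 AabbNNEe=8 AabbNNee=4 AabbNnEE=4 AabbNnEe=8 AabbNnee=4 aaBBNNEE=4 aaBBNNEe=8 aaBBNNee=4 aaBBNnEE=4 aaBBNnEe=8 aaBBNnee=4 aaBbNNEE=8 aaBbNNEe=16 aaBbNNee=8 aaBbNnEE=8 aaBbNnEe=16 aaBbNnee=8 aabbNNEE=4 aabbNNEe=8 aabbNNee=4 aabbNnEE=4 aabbNnEe=8 aabbNnee=4
aaBBNnee hits 4/256; gcd=4; 4÷4/256÷4 = 1/64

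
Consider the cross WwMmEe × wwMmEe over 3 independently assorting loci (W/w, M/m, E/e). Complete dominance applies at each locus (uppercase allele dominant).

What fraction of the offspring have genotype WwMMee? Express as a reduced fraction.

WwMmEe gametes: WME×1, WMe×1, WmE×1, Wme×1, wME×1, wMe×1, wmE×1, wme×1
wwMmEe gametes: wME×2, wMe×2, wmE×2, wme×2
WwMmEe×wwMmEe grid (8·8=64): WwMMEE=2 WwMMEe=4 WwMMee=2 WwMmEE=4 WwMmEe=8 WwMmee=4 WwmmEE=2 WwmmEe=4 Wwmmee=2 wwMMEE=2 wwMMEe=4 wwMMee=2 wwMmEE=4 wwMmEe=8 wwMmee=4 wwmmEE=2 wwmmEe=4 wwmmee=2
WwMMee hits 2/64; gcd=2; 2÷2/64÷2 = 1/32

P(WwMMee) = 1/32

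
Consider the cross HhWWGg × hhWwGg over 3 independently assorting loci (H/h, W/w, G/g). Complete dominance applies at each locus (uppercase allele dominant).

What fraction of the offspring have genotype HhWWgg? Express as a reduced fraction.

HhWWGg gametes: HWG×2, HWg×2, hWG×2, hWg×2
hhWwGg gametes: hWG×2, hWg×2, hwG×2, hwg×2
HhWWGg×hhWwGg grid (8·8=64): HhWWGG=4 HhWWGg=8 HhWWgg=4 HhWwGG=4 HhWwGg=8 HhWwgg=4 hhWWGG=4 hhWWGg=8 hhWWgg=4 hhWwGG=4 hhWwGg=8 hhWwgg=4
HhWWgg hits 4/64; gcd=4; 4÷4/64÷4 = 1/16

P(HhWWgg) = 1/16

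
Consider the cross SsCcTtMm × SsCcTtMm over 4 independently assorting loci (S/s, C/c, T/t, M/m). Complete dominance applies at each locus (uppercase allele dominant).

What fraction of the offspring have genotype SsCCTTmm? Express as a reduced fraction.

SsCcTtMm gametes: SCTM×1, SCTm×1, SCtM×1, SCtm×1, ScTM×1, ScTm×1, SctM×1, Sctm×1, sCTM×1, sCTm×1, sCtM×1, sCtm×1, scTM×1, scTm×1, sctM×1, sctm×1
SsCcTtMm gametes: SCTM×1, SCTm×1, SCtM×1, SCtm×1, ScTM×1, ScTm×1, SctM×1, Sctm×1, sCTM×1, sCTm×1, sCtM×1, sCtm×1, scTM×1, scTm×1, sctM×1, sctm×1
SsCcTtMm×SsCcTtMm grid (16·16=256): SSCCTTMM=1 SSCCTTMm=2 SSCCTTmm=1 SSCCTtMM=2 SSCCTtMm=4 SSCCTtmm=2 SSCCttMM=1 SSCCttMm=2 SSCCttmm=1 SSCcTTMM=2 SSCcTTMm=4 SSCcTTmm=2 SSCcTtMM=4 SSCcTtMm=8 SSCcTtmm=4 SSCcttMM=2 SSCcttMm=4 SSCcttmm=2 SSccTTMM=1 SSccTTMm=2 SSccTTmm=1 SSccTtMM=2 SSccTtMm=4 SSccTtmm=2 SSccttMM=1 SSccttMm=2 SSccttmm=1 SsCCTTMM=2 SsCCTTMm=4 SsCCTTmm=2 SsCCTtMM=4 SsCCTtMm=8 SsCCTtmm=4 SsCCttMM=2 SsCCttMm=4 SsCCttmm=2 SsCcTTMM=4 SsCcTTMm=8 SsCcTTmm=4 SsCcTtMM=8 SsCcTtMm=16 SsCcTtmm=8 SsCcttMM=4 SsCcttMm=8 SsCcttmm=4 SsccTTMM=2 SsccTTMm=4 SsccTTmm=2 SsccTtMM=4 SsccTtMm=8 SsccTtmm=4 SsccttMM=2 SsccttMm=4 Ssccttmm=2 ssCCTTMM=1 ssCCTTMm=2 ssCCTTmm=1 ssCCTtMM=2 ssCCTtMm=4 ssCCTtmm=2 ssCCttMM=1 ssCCttMm=2 ssCCttmm=1 ssCcTTMM=2 ssCcTTMm=4 ssCcTTmm=2 ssCcTtMM=4 ssCcTtMm=8 ssCcTtmm=4 ssCcttMM=2 ssCcttMm=4 ssCcttmm=2 ssccTTMM=1 ssccTTMm=2 ssccTTmm=1 ssccTtMM=2 ssccTtMm=4 ssccTtmm=2 ssccttMM=1 ssccttMm=2 ssccttmm=1
SsCCTTmm hits 2/256; gcd=2; 2÷2/256÷2 = 1/128

P(SsCCTTmm) = 1/128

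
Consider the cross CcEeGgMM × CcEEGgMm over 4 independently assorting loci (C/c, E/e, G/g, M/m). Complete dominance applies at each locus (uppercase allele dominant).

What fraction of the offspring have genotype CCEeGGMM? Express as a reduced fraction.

CcEeGgMM gametes: CEGM×2, CEgM×2, CeGM×2, CegM×2, cEGM×2, cEgM×2, ceGM×2, cegM×2
CcEEGgMm gametes: CEGM×2, CEGm×2, CEgM×2, CEgm×2, cEGM×2, cEGm×2, cEgM×2, cEgm×2
CcEeGgMM×CcEEGgMm grid (16·16=256): CCEEGGMM=4 CCEEGGMm=4 CCEEGgMM=8 CCEEGgMm=8 CCEEggMM=4 CCEEggMm=4 CCEeGGMM=4 CCEeGGMm=4 CCEeGgMM=8 CCEeGgMm=8 CCEeggMM=4 CCEeggMm=4 CcEEGGMM=8 CcEEGGMm=8 CcEEGgMM=16 CcEEGgMm=16 CcEEggMM=8 CcEEggMm=8 CcEeGGMM=8 CcEeGGMm=8 CcEeGgMM=16 CcEeGgMm=16 CcEeggMM=8 CcEeggMm=8 ccEEGGMM=4 ccEEGGMm=4 ccEEGgMM=8 ccEEGgMm=8 ccEEggMM=4 ccEEggMm=4 ccEeGGMM=4 ccEeGGMm=4 ccEeGgMM=8 ccEeGgMm=8 ccEeggMM=4 ccEeggMm=4
CCEeGGMM hits 4/256; gcd=4; 4÷4/256÷4 = 1/64

P(CCEeGGMM) = 1/64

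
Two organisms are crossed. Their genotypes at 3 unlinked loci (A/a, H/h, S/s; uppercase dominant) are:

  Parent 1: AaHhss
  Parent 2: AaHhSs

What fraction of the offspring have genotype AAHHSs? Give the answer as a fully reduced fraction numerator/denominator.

P(AAHHSs) = 1/32

AaHhss gametes: AHs×2, Ahs×2, aHs×2, ahs×2
AaHhSs gametes: AHS×1, AHs×1, AhS×1, Ahs×1, aHS×1, aHs×1, ahS×1, ahs×1
AaHhss×AaHhSs grid (8·8=64): AAHHSs=2 AAHHss=2 AAHhSs=4 AAHhss=4 AAhhSs=2 AAhhss=2 AaHHSs=4 AaHHss=4 AaHhSs=8 AaHhss=8 AahhSs=4 Aahhss=4 aaHHSs=2 aaHHss=2 aaHhSs=4 aaHhss=4 aahhSs=2 aahhss=2
AAHHSs hits 2/64; gcd=2; 2÷2/64÷2 = 1/32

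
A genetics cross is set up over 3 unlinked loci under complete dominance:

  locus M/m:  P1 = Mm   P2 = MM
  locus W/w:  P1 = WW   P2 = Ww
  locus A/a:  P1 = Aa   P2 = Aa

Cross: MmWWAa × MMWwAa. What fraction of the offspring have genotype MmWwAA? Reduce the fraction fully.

MmWWAa gametes: MWA×2, MWa×2, mWA×2, mWa×2
MMWwAa gametes: MWA×2, MWa×2, MwA×2, Mwa×2
MmWWAa×MMWwAa grid (8·8=64): MMWWAA=4 MMWWAa=8 MMWWaa=4 MMWwAA=4 MMWwAa=8 MMWwaa=4 MmWWAA=4 MmWWAa=8 MmWWaa=4 MmWwAA=4 MmWwAa=8 MmWwaa=4
MmWwAA hits 4/64; gcd=4; 4÷4/64÷4 = 1/16

P(MmWwAA) = 1/16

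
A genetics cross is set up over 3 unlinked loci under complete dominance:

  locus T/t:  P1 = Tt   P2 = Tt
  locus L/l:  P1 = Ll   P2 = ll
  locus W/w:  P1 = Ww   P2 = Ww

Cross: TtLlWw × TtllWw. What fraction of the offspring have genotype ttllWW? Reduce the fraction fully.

TtLlWw gametes: TLW×1, TLw×1, TlW×1, Tlw×1, tLW×1, tLw×1, tlW×1, tlw×1
TtllWw gametes: TlW×2, Tlw×2, tlW×2, tlw×2
TtLlWw×TtllWw grid (8·8=64): TTLlWW=2 TTLlWw=4 TTLlww=2 TTllWW=2 TTllWw=4 TTllww=2 TtLlWW=4 TtLlWw=8 TtLlww=4 TtllWW=4 TtllWw=8 Ttllww=4 ttLlWW=2 ttLlWw=4 ttLlww=2 ttllWW=2 ttllWw=4 ttllww=2
ttllWW hits 2/64; gcd=2; 2÷2/64÷2 = 1/32

P(ttllWW) = 1/32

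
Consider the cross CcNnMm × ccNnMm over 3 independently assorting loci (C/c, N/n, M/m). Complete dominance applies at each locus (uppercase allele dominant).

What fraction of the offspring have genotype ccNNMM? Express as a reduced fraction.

P(ccNNMM) = 1/32

CcNnMm gametes: CNM×1, CNm×1, CnM×1, Cnm×1, cNM×1, cNm×1, cnM×1, cnm×1
ccNnMm gametes: cNM×2, cNm×2, cnM×2, cnm×2
CcNnMm×ccNnMm grid (8·8=64): CcNNMM=2 CcNNMm=4 CcNNmm=2 CcNnMM=4 CcNnMm=8 CcNnmm=4 CcnnMM=2 CcnnMm=4 Ccnnmm=2 ccNNMM=2 ccNNMm=4 ccNNmm=2 ccNnMM=4 ccNnMm=8 ccNnmm=4 ccnnMM=2 ccnnMm=4 ccnnmm=2
ccNNMM hits 2/64; gcd=2; 2÷2/64÷2 = 1/32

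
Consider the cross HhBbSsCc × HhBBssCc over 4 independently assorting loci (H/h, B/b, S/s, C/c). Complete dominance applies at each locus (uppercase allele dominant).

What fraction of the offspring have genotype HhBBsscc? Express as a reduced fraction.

P(HhBBsscc) = 1/32

HhBbSsCc gametes: HBSC×1, HBSc×1, HBsC×1, HBsc×1, HbSC×1, HbSc×1, HbsC×1, Hbsc×1, hBSC×1, hBSc×1, hBsC×1, hBsc×1, hbSC×1, hbSc×1, hbsC×1, hbsc×1
HhBBssCc gametes: HBsC×4, HBsc×4, hBsC×4, hBsc×4
HhBbSsCc×HhBBssCc grid (16·16=256): HHBBSsCC=4 HHBBSsCc=8 HHBBSscc=4 HHBBssCC=4 HHBBssCc=8 HHBBsscc=4 HHBbSsCC=4 HHBbSsCc=8 HHBbSscc=4 HHBbssCC=4 HHBbssCc=8 HHBbsscc=4 HhBBSsCC=8 HhBBSsCc=16 HhBBSscc=8 HhBBssCC=8 HhBBssCc=16 HhBBsscc=8 HhBbSsCC=8 HhBbSsCc=16 HhBbSscc=8 HhBbssCC=8 HhBbssCc=16 HhBbsscc=8 hhBBSsCC=4 hhBBSsCc=8 hhBBSscc=4 hhBBssCC=4 hhBBssCc=8 hhBBsscc=4 hhBbSsCC=4 hhBbSsCc=8 hhBbSscc=4 hhBbssCC=4 hhBbssCc=8 hhBbsscc=4
HhBBsscc hits 8/256; gcd=8; 8÷8/256÷8 = 1/32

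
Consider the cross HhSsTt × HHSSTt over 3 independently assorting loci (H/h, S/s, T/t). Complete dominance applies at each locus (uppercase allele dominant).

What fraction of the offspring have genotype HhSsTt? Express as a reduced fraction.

HhSsTt gametes: HST×1, HSt×1, HsT×1, Hst×1, hST×1, hSt×1, hsT×1, hst×1
HHSSTt gametes: HST×4, HSt×4
HhSsTt×HHSSTt grid (8·8=64): HHSSTT=4 HHSSTt=8 HHSStt=4 HHSsTT=4 HHSsTt=8 HHSstt=4 HhSSTT=4 HhSSTt=8 HhSStt=4 HhSsTT=4 HhSsTt=8 HhSstt=4
HhSsTt hits 8/64; gcd=8; 8÷8/64÷8 = 1/8

P(HhSsTt) = 1/8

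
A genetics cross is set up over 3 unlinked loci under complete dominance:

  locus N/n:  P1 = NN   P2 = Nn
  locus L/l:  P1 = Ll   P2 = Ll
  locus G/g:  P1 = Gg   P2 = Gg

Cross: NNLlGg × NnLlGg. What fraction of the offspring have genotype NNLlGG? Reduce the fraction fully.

NNLlGg gametes: NLG×2, NLg×2, NlG×2, Nlg×2
NnLlGg gametes: NLG×1, NLg×1, NlG×1, Nlg×1, nLG×1, nLg×1, nlG×1, nlg×1
NNLlGg×NnLlGg grid (8·8=64): NNLLGG=2 NNLLGg=4 NNLLgg=2 NNLlGG=4 NNLlGg=8 NNLlgg=4 NNllGG=2 NNllGg=4 NNllgg=2 NnLLGG=2 NnLLGg=4 NnLLgg=2 NnLlGG=4 NnLlGg=8 NnLlgg=4 NnllGG=2 NnllGg=4 Nnllgg=2
NNLlGG hits 4/64; gcd=4; 4÷4/64÷4 = 1/16

P(NNLlGG) = 1/16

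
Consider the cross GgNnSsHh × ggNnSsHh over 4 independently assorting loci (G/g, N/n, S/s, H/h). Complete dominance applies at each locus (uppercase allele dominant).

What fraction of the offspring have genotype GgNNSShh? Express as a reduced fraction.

GgNnSsHh gametes: GNSH×1, GNSh×1, GNsH×1, GNsh×1, GnSH×1, GnSh×1, GnsH×1, Gnsh×1, gNSH×1, gNSh×1, gNsH×1, gNsh×1, gnSH×1, gnSh×1, gnsH×1, gnsh×1
ggNnSsHh gametes: gNSH×2, gNSh×2, gNsH×2, gNsh×2, gnSH×2, gnSh×2, gnsH×2, gnsh×2
GgNnSsHh×ggNnSsHh grid (16·16=256): GgNNSSHH=2 GgNNSSHh=4 GgNNSShh=2 GgNNSsHH=4 GgNNSsHh=8 GgNNSshh=4 GgNNssHH=2 GgNNssHh=4 GgNNsshh=2 GgNnSSHH=4 GgNnSSHh=8 GgNnSShh=4 GgNnSsHH=8 GgNnSsHh=16 GgNnSshh=8 GgNnssHH=4 GgNnssHh=8 GgNnsshh=4 GgnnSSHH=2 GgnnSSHh=4 GgnnSShh=2 GgnnSsHH=4 GgnnSsHh=8 GgnnSshh=4 GgnnssHH=2 GgnnssHh=4 Ggnnsshh=2 ggNNSSHH=2 ggNNSSHh=4 ggNNSShh=2 ggNNSsHH=4 ggNNSsHh=8 ggNNSshh=4 ggNNssHH=2 ggNNssHh=4 ggNNsshh=2 ggNnSSHH=4 ggNnSSHh=8 ggNnSShh=4 ggNnSsHH=8 ggNnSsHh=16 ggNnSshh=8 ggNnssHH=4 ggNnssHh=8 ggNnsshh=4 ggnnSSHH=2 ggnnSSHh=4 ggnnSShh=2 ggnnSsHH=4 ggnnSsHh=8 ggnnSshh=4 ggnnssHH=2 ggnnssHh=4 ggnnsshh=2
GgNNSShh hits 2/256; gcd=2; 2÷2/256÷2 = 1/128

P(GgNNSShh) = 1/128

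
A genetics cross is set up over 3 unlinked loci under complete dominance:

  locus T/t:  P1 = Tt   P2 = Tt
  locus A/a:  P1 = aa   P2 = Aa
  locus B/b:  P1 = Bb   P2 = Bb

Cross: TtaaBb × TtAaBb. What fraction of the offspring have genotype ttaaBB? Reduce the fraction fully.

P(ttaaBB) = 1/32

TtaaBb gametes: TaB×2, Tab×2, taB×2, tab×2
TtAaBb gametes: TAB×1, TAb×1, TaB×1, Tab×1, tAB×1, tAb×1, taB×1, tab×1
TtaaBb×TtAaBb grid (8·8=64): TTAaBB=2 TTAaBb=4 TTAabb=2 TTaaBB=2 TTaaBb=4 TTaabb=2 TtAaBB=4 TtAaBb=8 TtAabb=4 TtaaBB=4 TtaaBb=8 Ttaabb=4 ttAaBB=2 ttAaBb=4 ttAabb=2 ttaaBB=2 ttaaBb=4 ttaabb=2
ttaaBB hits 2/64; gcd=2; 2÷2/64÷2 = 1/32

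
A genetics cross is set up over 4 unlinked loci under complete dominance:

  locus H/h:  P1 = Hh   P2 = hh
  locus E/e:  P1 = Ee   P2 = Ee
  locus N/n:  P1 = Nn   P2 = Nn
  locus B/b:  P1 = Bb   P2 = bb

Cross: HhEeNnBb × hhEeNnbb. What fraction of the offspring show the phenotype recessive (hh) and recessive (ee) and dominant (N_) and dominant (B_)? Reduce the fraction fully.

P(hh ee N_ B_) = 3/64

HhEeNnBb gametes: HENB×1, HENb×1, HEnB×1, HEnb×1, HeNB×1, HeNb×1, HenB×1, Henb×1, hENB×1, hENb×1, hEnB×1, hEnb×1, heNB×1, heNb×1, henB×1, henb×1
hhEeNnbb gametes: hENb×4, hEnb×4, heNb×4, henb×4
HhEeNnBb×hhEeNnbb grid (16·16=256): HhEENNBb=4 HhEENNbb=4 HhEENnBb=8 HhEENnbb=8 HhEEnnBb=4 HhEEnnbb=4 HhEeNNBb=8 HhEeNNbb=8 HhEeNnBb=16 HhEeNnbb=16 HhEennBb=8 HhEennbb=8 HheeNNBb=4 HheeNNbb=4 HheeNnBb=8 HheeNnbb=8 HheennBb=4 Hheennbb=4 hhEENNBb=4 hhEENNbb=4 hhEENnBb=8 hhEENnbb=8 hhEEnnBb=4 hhEEnnbb=4 hhEeNNBb=8 hhEeNNbb=8 hhEeNnBb=16 hhEeNnbb=16 hhEennBb=8 hhEennbb=8 hheeNNBb=4 hheeNNbb=4 hheeNnBb=8 hheeNnbb=8 hheennBb=4 hheennbb=4
hh ee N_ B_ hits 12/256; gcd=4; 12÷4/256÷4 = 3/64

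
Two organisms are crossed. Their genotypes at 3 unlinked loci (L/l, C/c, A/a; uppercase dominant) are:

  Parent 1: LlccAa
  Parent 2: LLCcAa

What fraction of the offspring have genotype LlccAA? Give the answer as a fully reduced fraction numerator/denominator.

LlccAa gametes: LcA×2, Lca×2, lcA×2, lca×2
LLCcAa gametes: LCA×2, LCa×2, LcA×2, Lca×2
LlccAa×LLCcAa grid (8·8=64): LLCcAA=4 LLCcAa=8 LLCcaa=4 LLccAA=4 LLccAa=8 LLccaa=4 LlCcAA=4 LlCcAa=8 LlCcaa=4 LlccAA=4 LlccAa=8 Llccaa=4
LlccAA hits 4/64; gcd=4; 4÷4/64÷4 = 1/16

P(LlccAA) = 1/16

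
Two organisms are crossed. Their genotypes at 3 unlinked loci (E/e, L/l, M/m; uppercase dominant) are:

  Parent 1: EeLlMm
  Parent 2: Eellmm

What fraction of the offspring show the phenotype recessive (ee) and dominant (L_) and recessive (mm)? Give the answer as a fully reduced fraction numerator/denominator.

EeLlMm gametes: ELM×1, ELm×1, ElM×1, Elm×1, eLM×1, eLm×1, elM×1, elm×1
Eellmm gametes: Elm×4, elm×4
EeLlMm×Eellmm grid (8·8=64): EELlMm=4 EELlmm=4 EEllMm=4 EEllmm=4 EeLlMm=8 EeLlmm=8 EellMm=8 Eellmm=8 eeLlMm=4 eeLlmm=4 eellMm=4 eellmm=4
ee L_ mm hits 4/64; gcd=4; 4÷4/64÷4 = 1/16

P(ee L_ mm) = 1/16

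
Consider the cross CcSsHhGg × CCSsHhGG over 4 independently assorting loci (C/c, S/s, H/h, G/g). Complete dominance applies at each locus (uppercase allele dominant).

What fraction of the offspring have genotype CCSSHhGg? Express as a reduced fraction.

P(CCSSHhGg) = 1/32

CcSsHhGg gametes: CSHG×1, CSHg×1, CShG×1, CShg×1, CsHG×1, CsHg×1, CshG×1, Cshg×1, cSHG×1, cSHg×1, cShG×1, cShg×1, csHG×1, csHg×1, cshG×1, cshg×1
CCSsHhGG gametes: CSHG×4, CShG×4, CsHG×4, CshG×4
CcSsHhGg×CCSsHhGG grid (16·16=256): CCSSHHGG=4 CCSSHHGg=4 CCSSHhGG=8 CCSSHhGg=8 CCSShhGG=4 CCSShhGg=4 CCSsHHGG=8 CCSsHHGg=8 CCSsHhGG=16 CCSsHhGg=16 CCSshhGG=8 CCSshhGg=8 CCssHHGG=4 CCssHHGg=4 CCssHhGG=8 CCssHhGg=8 CCsshhGG=4 CCsshhGg=4 CcSSHHGG=4 CcSSHHGg=4 CcSSHhGG=8 CcSSHhGg=8 CcSShhGG=4 CcSShhGg=4 CcSsHHGG=8 CcSsHHGg=8 CcSsHhGG=16 CcSsHhGg=16 CcSshhGG=8 CcSshhGg=8 CcssHHGG=4 CcssHHGg=4 CcssHhGG=8 CcssHhGg=8 CcsshhGG=4 CcsshhGg=4
CCSSHhGg hits 8/256; gcd=8; 8÷8/256÷8 = 1/32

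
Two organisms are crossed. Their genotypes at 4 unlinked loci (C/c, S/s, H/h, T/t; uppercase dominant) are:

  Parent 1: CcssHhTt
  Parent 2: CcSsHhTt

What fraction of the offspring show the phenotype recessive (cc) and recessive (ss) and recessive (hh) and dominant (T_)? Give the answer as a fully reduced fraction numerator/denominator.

CcssHhTt gametes: CsHT×2, CsHt×2, CshT×2, Csht×2, csHT×2, csHt×2, cshT×2, csht×2
CcSsHhTt gametes: CSHT×1, CSHt×1, CShT×1, CSht×1, CsHT×1, CsHt×1, CshT×1, Csht×1, cSHT×1, cSHt×1, cShT×1, cSht×1, csHT×1, csHt×1, cshT×1, csht×1
CcssHhTt×CcSsHhTt grid (16·16=256): CCSsHHTT=2 CCSsHHTt=4 CCSsHHtt=2 CCSsHhTT=4 CCSsHhTt=8 CCSsHhtt=4 CCSshhTT=2 CCSshhTt=4 CCSshhtt=2 CCssHHTT=2 CCssHHTt=4 CCssHHtt=2 CCssHhTT=4 CCssHhTt=8 CCssHhtt=4 CCsshhTT=2 CCsshhTt=4 CCsshhtt=2 CcSsHHTT=4 CcSsHHTt=8 CcSsHHtt=4 CcSsHhTT=8 CcSsHhTt=16 CcSsHhtt=8 CcSshhTT=4 CcSshhTt=8 CcSshhtt=4 CcssHHTT=4 CcssHHTt=8 CcssHHtt=4 CcssHhTT=8 CcssHhTt=16 CcssHhtt=8 CcsshhTT=4 CcsshhTt=8 Ccsshhtt=4 ccSsHHTT=2 ccSsHHTt=4 ccSsHHtt=2 ccSsHhTT=4 ccSsHhTt=8 ccSsHhtt=4 ccSshhTT=2 ccSshhTt=4 ccSshhtt=2 ccssHHTT=2 ccssHHTt=4 ccssHHtt=2 ccssHhTT=4 ccssHhTt=8 ccssHhtt=4 ccsshhTT=2 ccsshhTt=4 ccsshhtt=2
cc ss hh T_ hits 6/256; gcd=2; 6÷2/256÷2 = 3/128

P(cc ss hh T_) = 3/128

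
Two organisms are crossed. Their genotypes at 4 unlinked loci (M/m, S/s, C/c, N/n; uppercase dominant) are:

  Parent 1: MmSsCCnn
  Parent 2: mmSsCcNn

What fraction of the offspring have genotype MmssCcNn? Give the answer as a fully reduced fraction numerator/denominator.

P(MmssCcNn) = 1/32

MmSsCCnn gametes: MSCn×4, MsCn×4, mSCn×4, msCn×4
mmSsCcNn gametes: mSCN×2, mSCn×2, mScN×2, mScn×2, msCN×2, msCn×2, mscN×2, mscn×2
MmSsCCnn×mmSsCcNn grid (16·16=256): MmSSCCNn=8 MmSSCCnn=8 MmSSCcNn=8 MmSSCcnn=8 MmSsCCNn=16 MmSsCCnn=16 MmSsCcNn=16 MmSsCcnn=16 MmssCCNn=8 MmssCCnn=8 MmssCcNn=8 MmssCcnn=8 mmSSCCNn=8 mmSSCCnn=8 mmSSCcNn=8 mmSSCcnn=8 mmSsCCNn=16 mmSsCCnn=16 mmSsCcNn=16 mmSsCcnn=16 mmssCCNn=8 mmssCCnn=8 mmssCcNn=8 mmssCcnn=8
MmssCcNn hits 8/256; gcd=8; 8÷8/256÷8 = 1/32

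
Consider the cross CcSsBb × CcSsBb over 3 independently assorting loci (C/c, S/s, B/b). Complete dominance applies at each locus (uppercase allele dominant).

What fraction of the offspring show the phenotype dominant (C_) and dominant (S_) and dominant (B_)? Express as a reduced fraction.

CcSsBb gametes: CSB×1, CSb×1, CsB×1, Csb×1, cSB×1, cSb×1, csB×1, csb×1
CcSsBb gametes: CSB×1, CSb×1, CsB×1, Csb×1, cSB×1, cSb×1, csB×1, csb×1
CcSsBb×CcSsBb grid (8·8=64): CCSSBB=1 CCSSBb=2 CCSSbb=1 CCSsBB=2 CCSsBb=4 CCSsbb=2 CCssBB=1 CCssBb=2 CCssbb=1 CcSSBB=2 CcSSBb=4 CcSSbb=2 CcSsBB=4 CcSsBb=8 CcSsbb=4 CcssBB=2 CcssBb=4 Ccssbb=2 ccSSBB=1 ccSSBb=2 ccSSbb=1 ccSsBB=2 ccSsBb=4 ccSsbb=2 ccssBB=1 ccssBb=2 ccssbb=1
C_ S_ B_ hits 27/64; gcd=1; 27÷1/64÷1 = 27/64

P(C_ S_ B_) = 27/64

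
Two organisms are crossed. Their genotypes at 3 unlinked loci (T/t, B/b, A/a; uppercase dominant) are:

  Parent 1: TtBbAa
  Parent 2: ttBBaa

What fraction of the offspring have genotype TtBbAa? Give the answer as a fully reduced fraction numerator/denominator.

TtBbAa gametes: TBA×1, TBa×1, TbA×1, Tba×1, tBA×1, tBa×1, tbA×1, tba×1
ttBBaa gametes: tBa×8
TtBbAa×ttBBaa grid (8·8=64): TtBBAa=8 TtBBaa=8 TtBbAa=8 TtBbaa=8 ttBBAa=8 ttBBaa=8 ttBbAa=8 ttBbaa=8
TtBbAa hits 8/64; gcd=8; 8÷8/64÷8 = 1/8

P(TtBbAa) = 1/8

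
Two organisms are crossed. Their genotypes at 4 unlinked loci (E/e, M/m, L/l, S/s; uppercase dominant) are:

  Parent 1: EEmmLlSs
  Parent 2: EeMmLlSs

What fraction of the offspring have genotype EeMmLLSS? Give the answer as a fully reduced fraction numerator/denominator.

P(EeMmLLSS) = 1/64

EEmmLlSs gametes: EmLS×4, EmLs×4, EmlS×4, Emls×4
EeMmLlSs gametes: EMLS×1, EMLs×1, EMlS×1, EMls×1, EmLS×1, EmLs×1, EmlS×1, Emls×1, eMLS×1, eMLs×1, eMlS×1, eMls×1, emLS×1, emLs×1, emlS×1, emls×1
EEmmLlSs×EeMmLlSs grid (16·16=256): EEMmLLSS=4 EEMmLLSs=8 EEMmLLss=4 EEMmLlSS=8 EEMmLlSs=16 EEMmLlss=8 EEMmllSS=4 EEMmllSs=8 EEMmllss=4 EEmmLLSS=4 EEmmLLSs=8 EEmmLLss=4 EEmmLlSS=8 EEmmLlSs=16 EEmmLlss=8 EEmmllSS=4 EEmmllSs=8 EEmmllss=4 EeMmLLSS=4 EeMmLLSs=8 EeMmLLss=4 EeMmLlSS=8 EeMmLlSs=16 EeMmLlss=8 EeMmllSS=4 EeMmllSs=8 EeMmllss=4 EemmLLSS=4 EemmLLSs=8 EemmLLss=4 EemmLlSS=8 EemmLlSs=16 EemmLlss=8 EemmllSS=4 EemmllSs=8 Eemmllss=4
EeMmLLSS hits 4/256; gcd=4; 4÷4/256÷4 = 1/64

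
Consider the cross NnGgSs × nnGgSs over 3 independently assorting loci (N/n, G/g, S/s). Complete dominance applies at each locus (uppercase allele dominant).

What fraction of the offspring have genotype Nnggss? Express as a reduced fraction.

NnGgSs gametes: NGS×1, NGs×1, NgS×1, Ngs×1, nGS×1, nGs×1, ngS×1, ngs×1
nnGgSs gametes: nGS×2, nGs×2, ngS×2, ngs×2
NnGgSs×nnGgSs grid (8·8=64): NnGGSS=2 NnGGSs=4 NnGGss=2 NnGgSS=4 NnGgSs=8 NnGgss=4 NnggSS=2 NnggSs=4 Nnggss=2 nnGGSS=2 nnGGSs=4 nnGGss=2 nnGgSS=4 nnGgSs=8 nnGgss=4 nnggSS=2 nnggSs=4 nnggss=2
Nnggss hits 2/64; gcd=2; 2÷2/64÷2 = 1/32

P(Nnggss) = 1/32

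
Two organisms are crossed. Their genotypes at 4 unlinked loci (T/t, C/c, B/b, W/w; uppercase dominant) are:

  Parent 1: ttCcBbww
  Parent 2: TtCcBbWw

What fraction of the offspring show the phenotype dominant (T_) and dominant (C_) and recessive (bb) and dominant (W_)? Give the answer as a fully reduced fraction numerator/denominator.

P(T_ C_ bb W_) = 3/64

ttCcBbww gametes: tCBw×4, tCbw×4, tcBw×4, tcbw×4
TtCcBbWw gametes: TCBW×1, TCBw×1, TCbW×1, TCbw×1, TcBW×1, TcBw×1, TcbW×1, Tcbw×1, tCBW×1, tCBw×1, tCbW×1, tCbw×1, tcBW×1, tcBw×1, tcbW×1, tcbw×1
ttCcBbww×TtCcBbWw grid (16·16=256): TtCCBBWw=4 TtCCBBww=4 TtCCBbWw=8 TtCCBbww=8 TtCCbbWw=4 TtCCbbww=4 TtCcBBWw=8 TtCcBBww=8 TtCcBbWw=16 TtCcBbww=16 TtCcbbWw=8 TtCcbbww=8 TtccBBWw=4 TtccBBww=4 TtccBbWw=8 TtccBbww=8 TtccbbWw=4 Ttccbbww=4 ttCCBBWw=4 ttCCBBww=4 ttCCBbWw=8 ttCCBbww=8 ttCCbbWw=4 ttCCbbww=4 ttCcBBWw=8 ttCcBBww=8 ttCcBbWw=16 ttCcBbww=16 ttCcbbWw=8 ttCcbbww=8 ttccBBWw=4 ttccBBww=4 ttccBbWw=8 ttccBbww=8 ttccbbWw=4 ttccbbww=4
T_ C_ bb W_ hits 12/256; gcd=4; 12÷4/256÷4 = 3/64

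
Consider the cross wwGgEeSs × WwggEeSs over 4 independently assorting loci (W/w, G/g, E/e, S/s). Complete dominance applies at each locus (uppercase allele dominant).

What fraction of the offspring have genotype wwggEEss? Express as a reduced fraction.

P(wwggEEss) = 1/64

wwGgEeSs gametes: wGES×2, wGEs×2, wGeS×2, wGes×2, wgES×2, wgEs×2, wgeS×2, wges×2
WwggEeSs gametes: WgES×2, WgEs×2, WgeS×2, Wges×2, wgES×2, wgEs×2, wgeS×2, wges×2
wwGgEeSs×WwggEeSs grid (16·16=256): WwGgEESS=4 WwGgEESs=8 WwGgEEss=4 WwGgEeSS=8 WwGgEeSs=16 WwGgEess=8 WwGgeeSS=4 WwGgeeSs=8 WwGgeess=4 WwggEESS=4 WwggEESs=8 WwggEEss=4 WwggEeSS=8 WwggEeSs=16 WwggEess=8 WwggeeSS=4 WwggeeSs=8 Wwggeess=4 wwGgEESS=4 wwGgEESs=8 wwGgEEss=4 wwGgEeSS=8 wwGgEeSs=16 wwGgEess=8 wwGgeeSS=4 wwGgeeSs=8 wwGgeess=4 wwggEESS=4 wwggEESs=8 wwggEEss=4 wwggEeSS=8 wwggEeSs=16 wwggEess=8 wwggeeSS=4 wwggeeSs=8 wwggeess=4
wwggEEss hits 4/256; gcd=4; 4÷4/256÷4 = 1/64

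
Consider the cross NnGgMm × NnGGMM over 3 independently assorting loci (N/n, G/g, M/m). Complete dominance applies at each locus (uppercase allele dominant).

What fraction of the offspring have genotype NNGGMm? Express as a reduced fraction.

NnGgMm gametes: NGM×1, NGm×1, NgM×1, Ngm×1, nGM×1, nGm×1, ngM×1, ngm×1
NnGGMM gametes: NGM×4, nGM×4
NnGgMm×NnGGMM grid (8·8=64): NNGGMM=4 NNGGMm=4 NNGgMM=4 NNGgMm=4 NnGGMM=8 NnGGMm=8 NnGgMM=8 NnGgMm=8 nnGGMM=4 nnGGMm=4 nnGgMM=4 nnGgMm=4
NNGGMm hits 4/64; gcd=4; 4÷4/64÷4 = 1/16

P(NNGGMm) = 1/16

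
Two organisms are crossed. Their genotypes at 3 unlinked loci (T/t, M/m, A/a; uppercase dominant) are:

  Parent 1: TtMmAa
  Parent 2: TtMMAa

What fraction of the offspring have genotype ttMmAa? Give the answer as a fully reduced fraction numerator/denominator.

P(ttMmAa) = 1/16

TtMmAa gametes: TMA×1, TMa×1, TmA×1, Tma×1, tMA×1, tMa×1, tmA×1, tma×1
TtMMAa gametes: TMA×2, TMa×2, tMA×2, tMa×2
TtMmAa×TtMMAa grid (8·8=64): TTMMAA=2 TTMMAa=4 TTMMaa=2 TTMmAA=2 TTMmAa=4 TTMmaa=2 TtMMAA=4 TtMMAa=8 TtMMaa=4 TtMmAA=4 TtMmAa=8 TtMmaa=4 ttMMAA=2 ttMMAa=4 ttMMaa=2 ttMmAA=2 ttMmAa=4 ttMmaa=2
ttMmAa hits 4/64; gcd=4; 4÷4/64÷4 = 1/16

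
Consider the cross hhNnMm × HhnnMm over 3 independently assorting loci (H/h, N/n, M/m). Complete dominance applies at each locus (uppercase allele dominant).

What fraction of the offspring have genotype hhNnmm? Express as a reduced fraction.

P(hhNnmm) = 1/16

hhNnMm gametes: hNM×2, hNm×2, hnM×2, hnm×2
HhnnMm gametes: HnM×2, Hnm×2, hnM×2, hnm×2
hhNnMm×HhnnMm grid (8·8=64): HhNnMM=4 HhNnMm=8 HhNnmm=4 HhnnMM=4 HhnnMm=8 Hhnnmm=4 hhNnMM=4 hhNnMm=8 hhNnmm=4 hhnnMM=4 hhnnMm=8 hhnnmm=4
hhNnmm hits 4/64; gcd=4; 4÷4/64÷4 = 1/16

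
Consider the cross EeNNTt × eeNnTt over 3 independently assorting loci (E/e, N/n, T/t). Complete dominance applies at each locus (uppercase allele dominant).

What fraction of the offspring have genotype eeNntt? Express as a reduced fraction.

P(eeNntt) = 1/16

EeNNTt gametes: ENT×2, ENt×2, eNT×2, eNt×2
eeNnTt gametes: eNT×2, eNt×2, enT×2, ent×2
EeNNTt×eeNnTt grid (8·8=64): EeNNTT=4 EeNNTt=8 EeNNtt=4 EeNnTT=4 EeNnTt=8 EeNntt=4 eeNNTT=4 eeNNTt=8 eeNNtt=4 eeNnTT=4 eeNnTt=8 eeNntt=4
eeNntt hits 4/64; gcd=4; 4÷4/64÷4 = 1/16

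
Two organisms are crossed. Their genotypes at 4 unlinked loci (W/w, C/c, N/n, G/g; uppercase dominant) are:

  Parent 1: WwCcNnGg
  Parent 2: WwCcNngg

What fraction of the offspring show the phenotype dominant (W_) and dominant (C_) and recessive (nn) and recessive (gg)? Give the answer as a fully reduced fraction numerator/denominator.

P(W_ C_ nn gg) = 9/128

WwCcNnGg gametes: WCNG×1, WCNg×1, WCnG×1, WCng×1, WcNG×1, WcNg×1, WcnG×1, Wcng×1, wCNG×1, wCNg×1, wCnG×1, wCng×1, wcNG×1, wcNg×1, wcnG×1, wcng×1
WwCcNngg gametes: WCNg×2, WCng×2, WcNg×2, Wcng×2, wCNg×2, wCng×2, wcNg×2, wcng×2
WwCcNnGg×WwCcNngg grid (16·16=256): WWCCNNGg=2 WWCCNNgg=2 WWCCNnGg=4 WWCCNngg=4 WWCCnnGg=2 WWCCnngg=2 WWCcNNGg=4 WWCcNNgg=4 WWCcNnGg=8 WWCcNngg=8 WWCcnnGg=4 WWCcnngg=4 WWccNNGg=2 WWccNNgg=2 WWccNnGg=4 WWccNngg=4 WWccnnGg=2 WWccnngg=2 WwCCNNGg=4 WwCCNNgg=4 WwCCNnGg=8 WwCCNngg=8 WwCCnnGg=4 WwCCnngg=4 WwCcNNGg=8 WwCcNNgg=8 WwCcNnGg=16 WwCcNngg=16 WwCcnnGg=8 WwCcnngg=8 WwccNNGg=4 WwccNNgg=4 WwccNnGg=8 WwccNngg=8 WwccnnGg=4 Wwccnngg=4 wwCCNNGg=2 wwCCNNgg=2 wwCCNnGg=4 wwCCNngg=4 wwCCnnGg=2 wwCCnngg=2 wwCcNNGg=4 wwCcNNgg=4 wwCcNnGg=8 wwCcNngg=8 wwCcnnGg=4 wwCcnngg=4 wwccNNGg=2 wwccNNgg=2 wwccNnGg=4 wwccNngg=4 wwccnnGg=2 wwccnngg=2
W_ C_ nn gg hits 18/256; gcd=2; 18÷2/256÷2 = 9/128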